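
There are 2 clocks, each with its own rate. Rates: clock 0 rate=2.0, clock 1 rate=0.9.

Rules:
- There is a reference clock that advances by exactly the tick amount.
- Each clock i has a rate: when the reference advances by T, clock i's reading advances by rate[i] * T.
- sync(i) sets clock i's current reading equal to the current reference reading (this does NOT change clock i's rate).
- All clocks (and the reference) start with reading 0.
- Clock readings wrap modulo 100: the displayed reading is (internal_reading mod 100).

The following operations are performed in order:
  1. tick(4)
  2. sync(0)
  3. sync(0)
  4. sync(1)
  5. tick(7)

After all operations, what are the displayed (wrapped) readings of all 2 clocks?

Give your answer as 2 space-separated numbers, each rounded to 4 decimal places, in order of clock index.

After op 1 tick(4): ref=4.0000 raw=[8.0000 3.6000]
After op 2 sync(0): ref=4.0000 raw=[4.0000 3.6000]
After op 3 sync(0): ref=4.0000 raw=[4.0000 3.6000]
After op 4 sync(1): ref=4.0000 raw=[4.0000 4.0000]
After op 5 tick(7): ref=11.0000 raw=[18.0000 10.3000]
Wrap final raw readings (mod 100): 18.0000 mod 100 = 18.0000; 10.3000 mod 100 = 10.3000

Answer: 18.0000 10.3000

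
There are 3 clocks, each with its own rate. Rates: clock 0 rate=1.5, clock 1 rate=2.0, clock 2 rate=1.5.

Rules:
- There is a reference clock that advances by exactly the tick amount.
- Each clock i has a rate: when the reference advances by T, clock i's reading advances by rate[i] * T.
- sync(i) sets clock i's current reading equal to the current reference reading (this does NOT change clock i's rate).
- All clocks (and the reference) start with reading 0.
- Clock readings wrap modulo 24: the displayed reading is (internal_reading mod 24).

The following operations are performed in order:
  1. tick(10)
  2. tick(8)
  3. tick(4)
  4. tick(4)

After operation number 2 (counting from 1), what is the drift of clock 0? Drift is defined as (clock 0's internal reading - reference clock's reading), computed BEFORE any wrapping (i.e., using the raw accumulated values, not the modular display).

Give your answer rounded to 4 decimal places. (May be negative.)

Answer: 9.0000

Derivation:
After op 1 tick(10): ref=10.0000 raw=[15.0000 20.0000 15.0000]
After op 2 tick(8): ref=18.0000 raw=[27.0000 36.0000 27.0000]
Drift of clock 0 after op 2: 27.0000 - 18.0000 = 9.0000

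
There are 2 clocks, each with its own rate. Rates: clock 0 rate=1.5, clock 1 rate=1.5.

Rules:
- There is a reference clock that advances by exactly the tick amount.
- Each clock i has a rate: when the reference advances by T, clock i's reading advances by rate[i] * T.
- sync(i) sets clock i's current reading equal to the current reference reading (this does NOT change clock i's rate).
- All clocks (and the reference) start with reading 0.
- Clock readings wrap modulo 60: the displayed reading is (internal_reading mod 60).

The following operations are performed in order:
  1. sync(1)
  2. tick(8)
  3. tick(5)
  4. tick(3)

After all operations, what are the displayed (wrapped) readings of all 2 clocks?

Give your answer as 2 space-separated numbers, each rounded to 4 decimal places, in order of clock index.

Answer: 24.0000 24.0000

Derivation:
After op 1 sync(1): ref=0.0000 raw=[0.0000 0.0000]
After op 2 tick(8): ref=8.0000 raw=[12.0000 12.0000]
After op 3 tick(5): ref=13.0000 raw=[19.5000 19.5000]
After op 4 tick(3): ref=16.0000 raw=[24.0000 24.0000]
Wrap final raw readings (mod 60): 24.0000 mod 60 = 24.0000; 24.0000 mod 60 = 24.0000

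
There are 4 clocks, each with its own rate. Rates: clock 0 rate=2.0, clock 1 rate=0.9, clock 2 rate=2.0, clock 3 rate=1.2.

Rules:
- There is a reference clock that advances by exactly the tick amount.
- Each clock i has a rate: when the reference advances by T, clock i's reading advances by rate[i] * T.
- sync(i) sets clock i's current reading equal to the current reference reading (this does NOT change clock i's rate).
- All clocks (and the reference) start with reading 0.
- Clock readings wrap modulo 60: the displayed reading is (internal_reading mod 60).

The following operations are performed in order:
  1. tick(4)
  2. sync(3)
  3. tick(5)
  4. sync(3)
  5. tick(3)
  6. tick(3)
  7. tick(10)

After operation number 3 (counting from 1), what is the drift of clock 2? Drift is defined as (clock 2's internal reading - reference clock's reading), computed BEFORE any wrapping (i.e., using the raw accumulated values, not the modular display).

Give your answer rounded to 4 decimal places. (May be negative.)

Answer: 9.0000

Derivation:
After op 1 tick(4): ref=4.0000 raw=[8.0000 3.6000 8.0000 4.8000]
After op 2 sync(3): ref=4.0000 raw=[8.0000 3.6000 8.0000 4.0000]
After op 3 tick(5): ref=9.0000 raw=[18.0000 8.1000 18.0000 10.0000]
Drift of clock 2 after op 3: 18.0000 - 9.0000 = 9.0000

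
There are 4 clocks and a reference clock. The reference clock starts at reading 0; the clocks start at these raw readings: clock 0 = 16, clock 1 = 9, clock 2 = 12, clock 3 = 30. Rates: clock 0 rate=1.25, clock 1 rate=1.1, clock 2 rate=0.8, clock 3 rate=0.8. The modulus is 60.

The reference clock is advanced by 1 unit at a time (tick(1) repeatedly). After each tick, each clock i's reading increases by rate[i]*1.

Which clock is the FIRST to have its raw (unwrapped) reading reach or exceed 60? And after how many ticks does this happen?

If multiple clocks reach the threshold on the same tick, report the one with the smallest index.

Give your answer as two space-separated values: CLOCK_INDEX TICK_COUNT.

Answer: 0 36

Derivation:
clock 0: start=16, rate=1.25, needs 60-16 = 44; ticks = ceil(44/1.25) = ceil(35.2000) = 36; reading at tick 36 = 16 + 1.25*36 = 61.0000
clock 1: start=9, rate=1.1, needs 60-9 = 51; ticks = ceil(51/1.1) = ceil(46.3636) = 47; reading at tick 47 = 9 + 1.1*47 = 60.7000
clock 2: start=12, rate=0.8, needs 60-12 = 48; ticks = ceil(48/0.8) = ceil(60.0000) = 60; reading at tick 60 = 12 + 0.8*60 = 60.0000
clock 3: start=30, rate=0.8, needs 60-30 = 30; ticks = ceil(30/0.8) = ceil(37.5000) = 38; reading at tick 38 = 30 + 0.8*38 = 60.4000
Minimum tick count = 36; winners = [0]; smallest index = 0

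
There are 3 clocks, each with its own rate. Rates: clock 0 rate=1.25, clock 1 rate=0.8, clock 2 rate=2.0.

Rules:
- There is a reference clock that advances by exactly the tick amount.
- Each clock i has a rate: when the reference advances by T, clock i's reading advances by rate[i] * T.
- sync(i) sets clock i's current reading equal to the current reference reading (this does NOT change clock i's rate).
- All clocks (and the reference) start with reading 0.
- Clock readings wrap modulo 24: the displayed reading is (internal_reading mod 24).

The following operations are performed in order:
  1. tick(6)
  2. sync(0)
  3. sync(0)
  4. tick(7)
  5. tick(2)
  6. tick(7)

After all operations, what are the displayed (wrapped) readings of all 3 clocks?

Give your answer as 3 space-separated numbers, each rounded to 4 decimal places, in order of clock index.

Answer: 2.0000 17.6000 20.0000

Derivation:
After op 1 tick(6): ref=6.0000 raw=[7.5000 4.8000 12.0000]
After op 2 sync(0): ref=6.0000 raw=[6.0000 4.8000 12.0000]
After op 3 sync(0): ref=6.0000 raw=[6.0000 4.8000 12.0000]
After op 4 tick(7): ref=13.0000 raw=[14.7500 10.4000 26.0000]
After op 5 tick(2): ref=15.0000 raw=[17.2500 12.0000 30.0000]
After op 6 tick(7): ref=22.0000 raw=[26.0000 17.6000 44.0000]
Wrap final raw readings (mod 24): 26.0000 mod 24 = 2.0000; 17.6000 mod 24 = 17.6000; 44.0000 mod 24 = 20.0000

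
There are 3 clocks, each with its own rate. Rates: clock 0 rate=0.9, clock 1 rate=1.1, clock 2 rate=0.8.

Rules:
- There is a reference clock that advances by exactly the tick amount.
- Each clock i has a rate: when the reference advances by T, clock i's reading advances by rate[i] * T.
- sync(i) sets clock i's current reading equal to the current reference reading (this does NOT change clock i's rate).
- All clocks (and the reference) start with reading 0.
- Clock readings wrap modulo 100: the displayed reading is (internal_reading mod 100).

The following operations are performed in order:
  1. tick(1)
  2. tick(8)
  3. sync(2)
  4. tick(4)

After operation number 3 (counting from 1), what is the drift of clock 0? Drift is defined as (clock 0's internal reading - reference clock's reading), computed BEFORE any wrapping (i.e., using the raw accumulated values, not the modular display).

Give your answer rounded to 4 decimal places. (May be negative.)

After op 1 tick(1): ref=1.0000 raw=[0.9000 1.1000 0.8000]
After op 2 tick(8): ref=9.0000 raw=[8.1000 9.9000 7.2000]
After op 3 sync(2): ref=9.0000 raw=[8.1000 9.9000 9.0000]
Drift of clock 0 after op 3: 8.1000 - 9.0000 = -0.9000

Answer: -0.9000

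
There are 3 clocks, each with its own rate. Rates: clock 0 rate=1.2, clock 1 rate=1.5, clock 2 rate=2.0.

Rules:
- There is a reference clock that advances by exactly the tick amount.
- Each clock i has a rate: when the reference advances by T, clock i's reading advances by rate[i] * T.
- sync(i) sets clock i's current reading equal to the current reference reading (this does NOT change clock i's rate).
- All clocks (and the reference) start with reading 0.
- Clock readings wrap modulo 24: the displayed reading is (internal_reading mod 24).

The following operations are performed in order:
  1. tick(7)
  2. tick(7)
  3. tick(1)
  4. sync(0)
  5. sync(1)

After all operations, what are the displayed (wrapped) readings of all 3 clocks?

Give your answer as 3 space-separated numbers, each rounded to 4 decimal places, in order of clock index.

After op 1 tick(7): ref=7.0000 raw=[8.4000 10.5000 14.0000]
After op 2 tick(7): ref=14.0000 raw=[16.8000 21.0000 28.0000]
After op 3 tick(1): ref=15.0000 raw=[18.0000 22.5000 30.0000]
After op 4 sync(0): ref=15.0000 raw=[15.0000 22.5000 30.0000]
After op 5 sync(1): ref=15.0000 raw=[15.0000 15.0000 30.0000]
Wrap final raw readings (mod 24): 15.0000 mod 24 = 15.0000; 15.0000 mod 24 = 15.0000; 30.0000 mod 24 = 6.0000

Answer: 15.0000 15.0000 6.0000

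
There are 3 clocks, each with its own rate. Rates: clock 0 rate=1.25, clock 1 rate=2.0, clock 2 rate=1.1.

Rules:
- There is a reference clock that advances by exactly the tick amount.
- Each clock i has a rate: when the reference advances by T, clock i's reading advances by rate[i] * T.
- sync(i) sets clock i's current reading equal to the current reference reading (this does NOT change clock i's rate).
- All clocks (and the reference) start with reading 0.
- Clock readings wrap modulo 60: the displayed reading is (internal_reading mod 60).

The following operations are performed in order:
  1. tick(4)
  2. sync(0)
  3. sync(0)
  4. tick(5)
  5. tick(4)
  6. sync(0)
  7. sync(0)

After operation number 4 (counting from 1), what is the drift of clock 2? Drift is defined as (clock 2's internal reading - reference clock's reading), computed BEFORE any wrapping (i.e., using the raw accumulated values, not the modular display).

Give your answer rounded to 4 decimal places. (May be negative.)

After op 1 tick(4): ref=4.0000 raw=[5.0000 8.0000 4.4000]
After op 2 sync(0): ref=4.0000 raw=[4.0000 8.0000 4.4000]
After op 3 sync(0): ref=4.0000 raw=[4.0000 8.0000 4.4000]
After op 4 tick(5): ref=9.0000 raw=[10.2500 18.0000 9.9000]
Drift of clock 2 after op 4: 9.9000 - 9.0000 = 0.9000

Answer: 0.9000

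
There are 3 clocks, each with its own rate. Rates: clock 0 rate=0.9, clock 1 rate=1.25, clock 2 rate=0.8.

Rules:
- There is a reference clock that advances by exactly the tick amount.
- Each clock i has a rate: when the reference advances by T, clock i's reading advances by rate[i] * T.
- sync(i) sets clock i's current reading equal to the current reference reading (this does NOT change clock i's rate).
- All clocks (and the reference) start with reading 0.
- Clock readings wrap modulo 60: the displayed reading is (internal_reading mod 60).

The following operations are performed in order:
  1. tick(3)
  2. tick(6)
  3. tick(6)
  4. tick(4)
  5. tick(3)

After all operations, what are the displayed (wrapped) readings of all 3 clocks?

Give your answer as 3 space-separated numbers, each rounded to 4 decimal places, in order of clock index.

Answer: 19.8000 27.5000 17.6000

Derivation:
After op 1 tick(3): ref=3.0000 raw=[2.7000 3.7500 2.4000]
After op 2 tick(6): ref=9.0000 raw=[8.1000 11.2500 7.2000]
After op 3 tick(6): ref=15.0000 raw=[13.5000 18.7500 12.0000]
After op 4 tick(4): ref=19.0000 raw=[17.1000 23.7500 15.2000]
After op 5 tick(3): ref=22.0000 raw=[19.8000 27.5000 17.6000]
Wrap final raw readings (mod 60): 19.8000 mod 60 = 19.8000; 27.5000 mod 60 = 27.5000; 17.6000 mod 60 = 17.6000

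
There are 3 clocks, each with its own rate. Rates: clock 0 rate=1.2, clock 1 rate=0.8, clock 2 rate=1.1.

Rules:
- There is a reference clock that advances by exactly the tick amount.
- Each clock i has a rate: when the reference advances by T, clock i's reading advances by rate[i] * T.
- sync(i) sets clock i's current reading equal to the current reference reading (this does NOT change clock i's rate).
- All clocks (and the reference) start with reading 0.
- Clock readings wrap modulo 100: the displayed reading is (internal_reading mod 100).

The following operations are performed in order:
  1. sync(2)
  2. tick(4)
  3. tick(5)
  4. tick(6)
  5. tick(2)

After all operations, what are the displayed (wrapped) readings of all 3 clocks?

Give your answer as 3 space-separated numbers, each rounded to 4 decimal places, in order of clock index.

Answer: 20.4000 13.6000 18.7000

Derivation:
After op 1 sync(2): ref=0.0000 raw=[0.0000 0.0000 0.0000]
After op 2 tick(4): ref=4.0000 raw=[4.8000 3.2000 4.4000]
After op 3 tick(5): ref=9.0000 raw=[10.8000 7.2000 9.9000]
After op 4 tick(6): ref=15.0000 raw=[18.0000 12.0000 16.5000]
After op 5 tick(2): ref=17.0000 raw=[20.4000 13.6000 18.7000]
Wrap final raw readings (mod 100): 20.4000 mod 100 = 20.4000; 13.6000 mod 100 = 13.6000; 18.7000 mod 100 = 18.7000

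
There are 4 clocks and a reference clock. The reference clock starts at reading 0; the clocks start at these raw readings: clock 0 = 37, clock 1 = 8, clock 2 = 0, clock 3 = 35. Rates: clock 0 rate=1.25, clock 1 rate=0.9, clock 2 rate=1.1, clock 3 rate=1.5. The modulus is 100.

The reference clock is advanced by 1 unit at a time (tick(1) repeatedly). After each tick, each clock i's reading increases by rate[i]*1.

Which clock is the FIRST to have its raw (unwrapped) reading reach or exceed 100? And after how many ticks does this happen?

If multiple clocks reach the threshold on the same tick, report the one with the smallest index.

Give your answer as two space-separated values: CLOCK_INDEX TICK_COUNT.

clock 0: start=37, rate=1.25, needs 100-37 = 63; ticks = ceil(63/1.25) = ceil(50.4000) = 51; reading at tick 51 = 37 + 1.25*51 = 100.7500
clock 1: start=8, rate=0.9, needs 100-8 = 92; ticks = ceil(92/0.9) = ceil(102.2222) = 103; reading at tick 103 = 8 + 0.9*103 = 100.7000
clock 2: start=0, rate=1.1, needs 100-0 = 100; ticks = ceil(100/1.1) = ceil(90.9091) = 91; reading at tick 91 = 0 + 1.1*91 = 100.1000
clock 3: start=35, rate=1.5, needs 100-35 = 65; ticks = ceil(65/1.5) = ceil(43.3333) = 44; reading at tick 44 = 35 + 1.5*44 = 101.0000
Minimum tick count = 44; winners = [3]; smallest index = 3

Answer: 3 44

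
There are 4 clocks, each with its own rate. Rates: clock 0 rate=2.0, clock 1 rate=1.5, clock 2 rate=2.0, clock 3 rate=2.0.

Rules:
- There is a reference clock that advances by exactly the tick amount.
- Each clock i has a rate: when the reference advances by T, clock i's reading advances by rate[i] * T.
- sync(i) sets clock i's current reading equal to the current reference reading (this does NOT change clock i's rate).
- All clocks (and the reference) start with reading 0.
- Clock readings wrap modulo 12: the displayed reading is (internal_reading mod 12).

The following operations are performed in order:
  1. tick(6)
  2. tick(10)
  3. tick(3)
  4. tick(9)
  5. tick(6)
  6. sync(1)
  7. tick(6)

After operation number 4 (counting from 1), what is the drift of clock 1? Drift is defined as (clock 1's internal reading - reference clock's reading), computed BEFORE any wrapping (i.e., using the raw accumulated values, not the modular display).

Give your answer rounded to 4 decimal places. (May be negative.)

Answer: 14.0000

Derivation:
After op 1 tick(6): ref=6.0000 raw=[12.0000 9.0000 12.0000 12.0000]
After op 2 tick(10): ref=16.0000 raw=[32.0000 24.0000 32.0000 32.0000]
After op 3 tick(3): ref=19.0000 raw=[38.0000 28.5000 38.0000 38.0000]
After op 4 tick(9): ref=28.0000 raw=[56.0000 42.0000 56.0000 56.0000]
Drift of clock 1 after op 4: 42.0000 - 28.0000 = 14.0000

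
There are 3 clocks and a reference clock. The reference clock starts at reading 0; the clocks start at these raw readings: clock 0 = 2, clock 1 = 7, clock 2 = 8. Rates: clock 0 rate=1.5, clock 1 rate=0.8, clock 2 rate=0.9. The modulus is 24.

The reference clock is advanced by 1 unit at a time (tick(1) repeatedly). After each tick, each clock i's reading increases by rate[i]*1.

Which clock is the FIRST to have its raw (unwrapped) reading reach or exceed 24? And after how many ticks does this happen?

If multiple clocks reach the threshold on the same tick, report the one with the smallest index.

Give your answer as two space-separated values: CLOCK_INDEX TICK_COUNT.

clock 0: start=2, rate=1.5, needs 24-2 = 22; ticks = ceil(22/1.5) = ceil(14.6667) = 15; reading at tick 15 = 2 + 1.5*15 = 24.5000
clock 1: start=7, rate=0.8, needs 24-7 = 17; ticks = ceil(17/0.8) = ceil(21.2500) = 22; reading at tick 22 = 7 + 0.8*22 = 24.6000
clock 2: start=8, rate=0.9, needs 24-8 = 16; ticks = ceil(16/0.9) = ceil(17.7778) = 18; reading at tick 18 = 8 + 0.9*18 = 24.2000
Minimum tick count = 15; winners = [0]; smallest index = 0

Answer: 0 15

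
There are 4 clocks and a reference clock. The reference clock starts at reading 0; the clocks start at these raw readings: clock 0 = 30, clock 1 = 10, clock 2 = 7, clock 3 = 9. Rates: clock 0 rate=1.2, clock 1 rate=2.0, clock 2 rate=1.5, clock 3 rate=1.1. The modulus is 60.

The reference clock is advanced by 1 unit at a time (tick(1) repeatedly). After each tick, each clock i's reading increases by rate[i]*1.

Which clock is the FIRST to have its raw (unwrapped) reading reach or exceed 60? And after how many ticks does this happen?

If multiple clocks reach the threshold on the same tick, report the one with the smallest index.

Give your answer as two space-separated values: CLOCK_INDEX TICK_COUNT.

Answer: 0 25

Derivation:
clock 0: start=30, rate=1.2, needs 60-30 = 30; ticks = ceil(30/1.2) = ceil(25.0000) = 25; reading at tick 25 = 30 + 1.2*25 = 60.0000
clock 1: start=10, rate=2.0, needs 60-10 = 50; ticks = ceil(50/2.0) = ceil(25.0000) = 25; reading at tick 25 = 10 + 2.0*25 = 60.0000
clock 2: start=7, rate=1.5, needs 60-7 = 53; ticks = ceil(53/1.5) = ceil(35.3333) = 36; reading at tick 36 = 7 + 1.5*36 = 61.0000
clock 3: start=9, rate=1.1, needs 60-9 = 51; ticks = ceil(51/1.1) = ceil(46.3636) = 47; reading at tick 47 = 9 + 1.1*47 = 60.7000
Minimum tick count = 25; winners = [0, 1]; smallest index = 0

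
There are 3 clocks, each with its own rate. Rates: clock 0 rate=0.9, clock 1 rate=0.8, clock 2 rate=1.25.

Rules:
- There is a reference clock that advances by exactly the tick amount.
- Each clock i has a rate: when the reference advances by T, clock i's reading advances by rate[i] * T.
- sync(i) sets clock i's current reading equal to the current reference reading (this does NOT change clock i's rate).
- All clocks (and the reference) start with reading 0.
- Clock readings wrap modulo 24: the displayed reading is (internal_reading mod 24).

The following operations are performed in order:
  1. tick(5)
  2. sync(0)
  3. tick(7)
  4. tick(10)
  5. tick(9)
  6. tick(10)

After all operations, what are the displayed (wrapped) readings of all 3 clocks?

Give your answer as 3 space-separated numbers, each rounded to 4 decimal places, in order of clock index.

Answer: 13.4000 8.8000 3.2500

Derivation:
After op 1 tick(5): ref=5.0000 raw=[4.5000 4.0000 6.2500]
After op 2 sync(0): ref=5.0000 raw=[5.0000 4.0000 6.2500]
After op 3 tick(7): ref=12.0000 raw=[11.3000 9.6000 15.0000]
After op 4 tick(10): ref=22.0000 raw=[20.3000 17.6000 27.5000]
After op 5 tick(9): ref=31.0000 raw=[28.4000 24.8000 38.7500]
After op 6 tick(10): ref=41.0000 raw=[37.4000 32.8000 51.2500]
Wrap final raw readings (mod 24): 37.4000 mod 24 = 13.4000; 32.8000 mod 24 = 8.8000; 51.2500 mod 24 = 3.2500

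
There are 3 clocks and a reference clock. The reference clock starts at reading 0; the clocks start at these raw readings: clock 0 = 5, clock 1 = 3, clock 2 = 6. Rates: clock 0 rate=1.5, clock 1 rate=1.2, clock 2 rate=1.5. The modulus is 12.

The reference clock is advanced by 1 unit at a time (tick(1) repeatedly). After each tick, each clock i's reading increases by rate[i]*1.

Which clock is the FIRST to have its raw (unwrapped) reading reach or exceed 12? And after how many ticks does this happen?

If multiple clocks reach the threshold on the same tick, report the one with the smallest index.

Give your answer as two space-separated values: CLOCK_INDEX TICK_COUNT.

clock 0: start=5, rate=1.5, needs 12-5 = 7; ticks = ceil(7/1.5) = ceil(4.6667) = 5; reading at tick 5 = 5 + 1.5*5 = 12.5000
clock 1: start=3, rate=1.2, needs 12-3 = 9; ticks = ceil(9/1.2) = ceil(7.5000) = 8; reading at tick 8 = 3 + 1.2*8 = 12.6000
clock 2: start=6, rate=1.5, needs 12-6 = 6; ticks = ceil(6/1.5) = ceil(4.0000) = 4; reading at tick 4 = 6 + 1.5*4 = 12.0000
Minimum tick count = 4; winners = [2]; smallest index = 2

Answer: 2 4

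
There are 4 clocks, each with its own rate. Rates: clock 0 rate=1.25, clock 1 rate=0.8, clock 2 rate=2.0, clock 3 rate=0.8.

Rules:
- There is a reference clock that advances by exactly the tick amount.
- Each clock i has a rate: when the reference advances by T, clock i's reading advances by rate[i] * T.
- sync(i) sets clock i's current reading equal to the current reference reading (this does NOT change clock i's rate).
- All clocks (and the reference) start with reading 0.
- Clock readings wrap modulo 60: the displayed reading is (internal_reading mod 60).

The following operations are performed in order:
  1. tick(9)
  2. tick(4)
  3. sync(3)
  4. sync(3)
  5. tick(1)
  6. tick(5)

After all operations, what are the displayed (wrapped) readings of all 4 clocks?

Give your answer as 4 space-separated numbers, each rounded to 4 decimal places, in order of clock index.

After op 1 tick(9): ref=9.0000 raw=[11.2500 7.2000 18.0000 7.2000]
After op 2 tick(4): ref=13.0000 raw=[16.2500 10.4000 26.0000 10.4000]
After op 3 sync(3): ref=13.0000 raw=[16.2500 10.4000 26.0000 13.0000]
After op 4 sync(3): ref=13.0000 raw=[16.2500 10.4000 26.0000 13.0000]
After op 5 tick(1): ref=14.0000 raw=[17.5000 11.2000 28.0000 13.8000]
After op 6 tick(5): ref=19.0000 raw=[23.7500 15.2000 38.0000 17.8000]
Wrap final raw readings (mod 60): 23.7500 mod 60 = 23.7500; 15.2000 mod 60 = 15.2000; 38.0000 mod 60 = 38.0000; 17.8000 mod 60 = 17.8000

Answer: 23.7500 15.2000 38.0000 17.8000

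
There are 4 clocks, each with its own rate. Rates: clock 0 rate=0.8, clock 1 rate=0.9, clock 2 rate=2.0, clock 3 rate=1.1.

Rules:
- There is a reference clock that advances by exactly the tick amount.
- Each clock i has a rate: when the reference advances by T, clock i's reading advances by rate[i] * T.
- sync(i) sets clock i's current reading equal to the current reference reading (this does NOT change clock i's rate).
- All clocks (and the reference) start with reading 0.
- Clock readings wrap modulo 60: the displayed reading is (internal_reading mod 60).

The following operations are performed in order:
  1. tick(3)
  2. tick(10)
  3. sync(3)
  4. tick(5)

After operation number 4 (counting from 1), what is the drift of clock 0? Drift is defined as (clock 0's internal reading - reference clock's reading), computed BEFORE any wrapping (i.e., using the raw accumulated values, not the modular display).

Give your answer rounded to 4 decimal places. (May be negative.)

Answer: -3.6000

Derivation:
After op 1 tick(3): ref=3.0000 raw=[2.4000 2.7000 6.0000 3.3000]
After op 2 tick(10): ref=13.0000 raw=[10.4000 11.7000 26.0000 14.3000]
After op 3 sync(3): ref=13.0000 raw=[10.4000 11.7000 26.0000 13.0000]
After op 4 tick(5): ref=18.0000 raw=[14.4000 16.2000 36.0000 18.5000]
Drift of clock 0 after op 4: 14.4000 - 18.0000 = -3.6000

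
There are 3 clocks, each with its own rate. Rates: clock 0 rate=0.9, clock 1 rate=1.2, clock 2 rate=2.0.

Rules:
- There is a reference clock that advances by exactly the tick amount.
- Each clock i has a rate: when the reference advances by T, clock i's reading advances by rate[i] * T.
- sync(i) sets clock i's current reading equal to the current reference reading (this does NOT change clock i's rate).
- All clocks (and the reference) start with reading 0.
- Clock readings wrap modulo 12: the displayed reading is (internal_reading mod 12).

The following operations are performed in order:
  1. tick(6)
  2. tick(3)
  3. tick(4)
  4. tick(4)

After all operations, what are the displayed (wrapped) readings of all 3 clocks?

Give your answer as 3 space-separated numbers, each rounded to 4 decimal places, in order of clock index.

After op 1 tick(6): ref=6.0000 raw=[5.4000 7.2000 12.0000]
After op 2 tick(3): ref=9.0000 raw=[8.1000 10.8000 18.0000]
After op 3 tick(4): ref=13.0000 raw=[11.7000 15.6000 26.0000]
After op 4 tick(4): ref=17.0000 raw=[15.3000 20.4000 34.0000]
Wrap final raw readings (mod 12): 15.3000 mod 12 = 3.3000; 20.4000 mod 12 = 8.4000; 34.0000 mod 12 = 10.0000

Answer: 3.3000 8.4000 10.0000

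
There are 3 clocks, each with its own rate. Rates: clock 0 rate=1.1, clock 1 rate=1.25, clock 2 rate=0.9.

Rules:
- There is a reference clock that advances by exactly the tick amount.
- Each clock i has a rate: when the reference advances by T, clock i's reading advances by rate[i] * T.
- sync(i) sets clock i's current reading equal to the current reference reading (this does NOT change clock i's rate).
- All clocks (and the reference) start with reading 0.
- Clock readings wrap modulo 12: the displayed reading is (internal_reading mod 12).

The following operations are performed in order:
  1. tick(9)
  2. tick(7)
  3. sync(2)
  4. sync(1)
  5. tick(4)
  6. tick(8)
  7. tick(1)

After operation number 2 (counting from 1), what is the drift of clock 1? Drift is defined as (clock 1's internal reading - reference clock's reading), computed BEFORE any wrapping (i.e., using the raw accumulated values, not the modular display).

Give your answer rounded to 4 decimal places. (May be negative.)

After op 1 tick(9): ref=9.0000 raw=[9.9000 11.2500 8.1000]
After op 2 tick(7): ref=16.0000 raw=[17.6000 20.0000 14.4000]
Drift of clock 1 after op 2: 20.0000 - 16.0000 = 4.0000

Answer: 4.0000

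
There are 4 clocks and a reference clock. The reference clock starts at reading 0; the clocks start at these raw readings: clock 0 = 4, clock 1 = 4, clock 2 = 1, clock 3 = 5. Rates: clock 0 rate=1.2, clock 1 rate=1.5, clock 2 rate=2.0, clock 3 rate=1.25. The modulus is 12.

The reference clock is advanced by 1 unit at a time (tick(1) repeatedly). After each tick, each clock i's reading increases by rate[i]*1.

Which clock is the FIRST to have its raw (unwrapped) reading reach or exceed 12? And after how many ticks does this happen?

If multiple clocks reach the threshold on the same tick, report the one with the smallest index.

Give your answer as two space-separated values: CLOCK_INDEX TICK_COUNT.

Answer: 1 6

Derivation:
clock 0: start=4, rate=1.2, needs 12-4 = 8; ticks = ceil(8/1.2) = ceil(6.6667) = 7; reading at tick 7 = 4 + 1.2*7 = 12.4000
clock 1: start=4, rate=1.5, needs 12-4 = 8; ticks = ceil(8/1.5) = ceil(5.3333) = 6; reading at tick 6 = 4 + 1.5*6 = 13.0000
clock 2: start=1, rate=2.0, needs 12-1 = 11; ticks = ceil(11/2.0) = ceil(5.5000) = 6; reading at tick 6 = 1 + 2.0*6 = 13.0000
clock 3: start=5, rate=1.25, needs 12-5 = 7; ticks = ceil(7/1.25) = ceil(5.6000) = 6; reading at tick 6 = 5 + 1.25*6 = 12.5000
Minimum tick count = 6; winners = [1, 2, 3]; smallest index = 1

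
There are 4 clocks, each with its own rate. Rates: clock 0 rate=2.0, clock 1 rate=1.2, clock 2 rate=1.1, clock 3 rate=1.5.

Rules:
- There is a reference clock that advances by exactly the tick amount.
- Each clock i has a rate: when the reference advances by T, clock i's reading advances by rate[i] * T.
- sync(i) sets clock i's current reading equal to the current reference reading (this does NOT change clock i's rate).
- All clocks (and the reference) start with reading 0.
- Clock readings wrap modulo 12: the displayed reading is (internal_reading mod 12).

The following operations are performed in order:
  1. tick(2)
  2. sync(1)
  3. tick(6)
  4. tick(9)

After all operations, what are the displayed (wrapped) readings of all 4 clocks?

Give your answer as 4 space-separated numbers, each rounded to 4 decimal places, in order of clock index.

After op 1 tick(2): ref=2.0000 raw=[4.0000 2.4000 2.2000 3.0000]
After op 2 sync(1): ref=2.0000 raw=[4.0000 2.0000 2.2000 3.0000]
After op 3 tick(6): ref=8.0000 raw=[16.0000 9.2000 8.8000 12.0000]
After op 4 tick(9): ref=17.0000 raw=[34.0000 20.0000 18.7000 25.5000]
Wrap final raw readings (mod 12): 34.0000 mod 12 = 10.0000; 20.0000 mod 12 = 8.0000; 18.7000 mod 12 = 6.7000; 25.5000 mod 12 = 1.5000

Answer: 10.0000 8.0000 6.7000 1.5000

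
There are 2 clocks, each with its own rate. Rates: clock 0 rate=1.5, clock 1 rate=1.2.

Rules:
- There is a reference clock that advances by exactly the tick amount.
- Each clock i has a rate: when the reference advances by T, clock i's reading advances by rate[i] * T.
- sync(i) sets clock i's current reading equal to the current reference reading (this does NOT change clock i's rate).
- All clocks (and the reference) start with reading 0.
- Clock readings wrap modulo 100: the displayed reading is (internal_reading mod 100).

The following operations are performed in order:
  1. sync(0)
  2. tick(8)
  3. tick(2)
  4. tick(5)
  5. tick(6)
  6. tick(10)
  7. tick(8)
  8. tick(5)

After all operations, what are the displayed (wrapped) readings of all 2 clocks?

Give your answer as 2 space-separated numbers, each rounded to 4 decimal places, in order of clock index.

After op 1 sync(0): ref=0.0000 raw=[0.0000 0.0000]
After op 2 tick(8): ref=8.0000 raw=[12.0000 9.6000]
After op 3 tick(2): ref=10.0000 raw=[15.0000 12.0000]
After op 4 tick(5): ref=15.0000 raw=[22.5000 18.0000]
After op 5 tick(6): ref=21.0000 raw=[31.5000 25.2000]
After op 6 tick(10): ref=31.0000 raw=[46.5000 37.2000]
After op 7 tick(8): ref=39.0000 raw=[58.5000 46.8000]
After op 8 tick(5): ref=44.0000 raw=[66.0000 52.8000]
Wrap final raw readings (mod 100): 66.0000 mod 100 = 66.0000; 52.8000 mod 100 = 52.8000

Answer: 66.0000 52.8000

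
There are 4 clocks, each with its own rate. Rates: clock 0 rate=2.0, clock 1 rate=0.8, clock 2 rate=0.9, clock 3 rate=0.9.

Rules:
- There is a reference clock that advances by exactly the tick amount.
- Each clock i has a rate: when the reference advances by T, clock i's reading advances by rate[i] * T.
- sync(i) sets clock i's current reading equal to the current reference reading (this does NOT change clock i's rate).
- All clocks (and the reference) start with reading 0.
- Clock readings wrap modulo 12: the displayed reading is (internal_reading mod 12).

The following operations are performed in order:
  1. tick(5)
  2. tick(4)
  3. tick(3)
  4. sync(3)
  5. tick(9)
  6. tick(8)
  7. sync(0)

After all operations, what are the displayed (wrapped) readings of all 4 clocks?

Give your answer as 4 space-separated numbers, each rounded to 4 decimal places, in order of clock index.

After op 1 tick(5): ref=5.0000 raw=[10.0000 4.0000 4.5000 4.5000]
After op 2 tick(4): ref=9.0000 raw=[18.0000 7.2000 8.1000 8.1000]
After op 3 tick(3): ref=12.0000 raw=[24.0000 9.6000 10.8000 10.8000]
After op 4 sync(3): ref=12.0000 raw=[24.0000 9.6000 10.8000 12.0000]
After op 5 tick(9): ref=21.0000 raw=[42.0000 16.8000 18.9000 20.1000]
After op 6 tick(8): ref=29.0000 raw=[58.0000 23.2000 26.1000 27.3000]
After op 7 sync(0): ref=29.0000 raw=[29.0000 23.2000 26.1000 27.3000]
Wrap final raw readings (mod 12): 29.0000 mod 12 = 5.0000; 23.2000 mod 12 = 11.2000; 26.1000 mod 12 = 2.1000; 27.3000 mod 12 = 3.3000

Answer: 5.0000 11.2000 2.1000 3.3000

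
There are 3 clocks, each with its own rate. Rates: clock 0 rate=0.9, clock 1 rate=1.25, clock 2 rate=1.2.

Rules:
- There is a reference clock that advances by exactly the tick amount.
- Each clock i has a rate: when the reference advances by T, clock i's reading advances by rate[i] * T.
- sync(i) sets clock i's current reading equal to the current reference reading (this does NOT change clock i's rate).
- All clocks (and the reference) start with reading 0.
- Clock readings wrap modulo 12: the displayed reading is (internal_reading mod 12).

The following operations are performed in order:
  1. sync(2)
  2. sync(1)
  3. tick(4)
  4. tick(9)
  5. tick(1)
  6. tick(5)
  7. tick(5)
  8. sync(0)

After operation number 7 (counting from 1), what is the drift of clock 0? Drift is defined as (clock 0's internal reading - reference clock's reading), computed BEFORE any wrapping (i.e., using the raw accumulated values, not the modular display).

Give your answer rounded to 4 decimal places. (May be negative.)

After op 1 sync(2): ref=0.0000 raw=[0.0000 0.0000 0.0000]
After op 2 sync(1): ref=0.0000 raw=[0.0000 0.0000 0.0000]
After op 3 tick(4): ref=4.0000 raw=[3.6000 5.0000 4.8000]
After op 4 tick(9): ref=13.0000 raw=[11.7000 16.2500 15.6000]
After op 5 tick(1): ref=14.0000 raw=[12.6000 17.5000 16.8000]
After op 6 tick(5): ref=19.0000 raw=[17.1000 23.7500 22.8000]
After op 7 tick(5): ref=24.0000 raw=[21.6000 30.0000 28.8000]
Drift of clock 0 after op 7: 21.6000 - 24.0000 = -2.4000

Answer: -2.4000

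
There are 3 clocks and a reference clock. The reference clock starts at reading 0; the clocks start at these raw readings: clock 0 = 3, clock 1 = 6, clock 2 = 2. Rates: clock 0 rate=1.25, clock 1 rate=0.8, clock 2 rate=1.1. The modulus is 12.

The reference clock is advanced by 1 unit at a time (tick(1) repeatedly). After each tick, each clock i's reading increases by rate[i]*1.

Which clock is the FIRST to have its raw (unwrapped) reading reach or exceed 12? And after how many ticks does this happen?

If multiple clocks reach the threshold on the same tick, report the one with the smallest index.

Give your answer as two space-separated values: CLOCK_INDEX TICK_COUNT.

clock 0: start=3, rate=1.25, needs 12-3 = 9; ticks = ceil(9/1.25) = ceil(7.2000) = 8; reading at tick 8 = 3 + 1.25*8 = 13.0000
clock 1: start=6, rate=0.8, needs 12-6 = 6; ticks = ceil(6/0.8) = ceil(7.5000) = 8; reading at tick 8 = 6 + 0.8*8 = 12.4000
clock 2: start=2, rate=1.1, needs 12-2 = 10; ticks = ceil(10/1.1) = ceil(9.0909) = 10; reading at tick 10 = 2 + 1.1*10 = 13.0000
Minimum tick count = 8; winners = [0, 1]; smallest index = 0

Answer: 0 8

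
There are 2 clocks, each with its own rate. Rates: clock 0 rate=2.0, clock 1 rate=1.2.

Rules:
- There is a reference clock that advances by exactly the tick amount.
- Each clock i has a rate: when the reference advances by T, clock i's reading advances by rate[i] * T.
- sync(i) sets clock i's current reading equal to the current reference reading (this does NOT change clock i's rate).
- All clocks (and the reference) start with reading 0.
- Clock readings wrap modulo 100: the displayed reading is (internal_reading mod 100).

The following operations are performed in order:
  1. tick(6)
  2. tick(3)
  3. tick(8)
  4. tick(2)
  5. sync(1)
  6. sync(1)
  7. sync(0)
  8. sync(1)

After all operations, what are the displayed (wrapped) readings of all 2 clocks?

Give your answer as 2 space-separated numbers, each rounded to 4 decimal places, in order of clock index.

After op 1 tick(6): ref=6.0000 raw=[12.0000 7.2000]
After op 2 tick(3): ref=9.0000 raw=[18.0000 10.8000]
After op 3 tick(8): ref=17.0000 raw=[34.0000 20.4000]
After op 4 tick(2): ref=19.0000 raw=[38.0000 22.8000]
After op 5 sync(1): ref=19.0000 raw=[38.0000 19.0000]
After op 6 sync(1): ref=19.0000 raw=[38.0000 19.0000]
After op 7 sync(0): ref=19.0000 raw=[19.0000 19.0000]
After op 8 sync(1): ref=19.0000 raw=[19.0000 19.0000]
Wrap final raw readings (mod 100): 19.0000 mod 100 = 19.0000; 19.0000 mod 100 = 19.0000

Answer: 19.0000 19.0000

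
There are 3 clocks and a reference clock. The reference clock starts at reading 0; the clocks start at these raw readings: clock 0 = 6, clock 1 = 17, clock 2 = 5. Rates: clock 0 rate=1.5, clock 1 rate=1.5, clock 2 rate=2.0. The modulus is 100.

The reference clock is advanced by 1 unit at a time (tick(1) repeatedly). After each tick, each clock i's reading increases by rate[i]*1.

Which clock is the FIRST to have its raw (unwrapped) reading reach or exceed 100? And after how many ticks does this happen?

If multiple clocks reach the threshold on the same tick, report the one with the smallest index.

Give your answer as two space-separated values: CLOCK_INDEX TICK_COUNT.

clock 0: start=6, rate=1.5, needs 100-6 = 94; ticks = ceil(94/1.5) = ceil(62.6667) = 63; reading at tick 63 = 6 + 1.5*63 = 100.5000
clock 1: start=17, rate=1.5, needs 100-17 = 83; ticks = ceil(83/1.5) = ceil(55.3333) = 56; reading at tick 56 = 17 + 1.5*56 = 101.0000
clock 2: start=5, rate=2.0, needs 100-5 = 95; ticks = ceil(95/2.0) = ceil(47.5000) = 48; reading at tick 48 = 5 + 2.0*48 = 101.0000
Minimum tick count = 48; winners = [2]; smallest index = 2

Answer: 2 48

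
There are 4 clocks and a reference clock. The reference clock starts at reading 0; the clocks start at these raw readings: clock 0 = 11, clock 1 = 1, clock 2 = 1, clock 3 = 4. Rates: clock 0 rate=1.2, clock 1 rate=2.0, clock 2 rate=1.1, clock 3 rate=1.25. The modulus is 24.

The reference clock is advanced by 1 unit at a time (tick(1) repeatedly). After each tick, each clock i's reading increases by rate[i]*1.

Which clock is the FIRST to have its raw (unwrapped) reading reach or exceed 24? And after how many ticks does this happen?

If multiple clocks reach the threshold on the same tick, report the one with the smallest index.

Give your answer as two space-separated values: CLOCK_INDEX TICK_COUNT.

clock 0: start=11, rate=1.2, needs 24-11 = 13; ticks = ceil(13/1.2) = ceil(10.8333) = 11; reading at tick 11 = 11 + 1.2*11 = 24.2000
clock 1: start=1, rate=2.0, needs 24-1 = 23; ticks = ceil(23/2.0) = ceil(11.5000) = 12; reading at tick 12 = 1 + 2.0*12 = 25.0000
clock 2: start=1, rate=1.1, needs 24-1 = 23; ticks = ceil(23/1.1) = ceil(20.9091) = 21; reading at tick 21 = 1 + 1.1*21 = 24.1000
clock 3: start=4, rate=1.25, needs 24-4 = 20; ticks = ceil(20/1.25) = ceil(16.0000) = 16; reading at tick 16 = 4 + 1.25*16 = 24.0000
Minimum tick count = 11; winners = [0]; smallest index = 0

Answer: 0 11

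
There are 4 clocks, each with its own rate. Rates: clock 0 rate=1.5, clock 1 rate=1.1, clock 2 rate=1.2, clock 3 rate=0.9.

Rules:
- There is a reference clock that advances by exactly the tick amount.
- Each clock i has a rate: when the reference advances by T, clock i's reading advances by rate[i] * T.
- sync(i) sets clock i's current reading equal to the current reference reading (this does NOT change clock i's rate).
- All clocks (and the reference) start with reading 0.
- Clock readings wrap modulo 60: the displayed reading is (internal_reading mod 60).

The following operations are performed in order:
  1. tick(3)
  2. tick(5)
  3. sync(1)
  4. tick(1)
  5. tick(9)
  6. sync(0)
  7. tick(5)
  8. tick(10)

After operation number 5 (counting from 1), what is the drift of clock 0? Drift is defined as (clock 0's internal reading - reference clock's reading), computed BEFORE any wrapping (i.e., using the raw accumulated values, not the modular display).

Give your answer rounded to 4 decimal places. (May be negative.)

Answer: 9.0000

Derivation:
After op 1 tick(3): ref=3.0000 raw=[4.5000 3.3000 3.6000 2.7000]
After op 2 tick(5): ref=8.0000 raw=[12.0000 8.8000 9.6000 7.2000]
After op 3 sync(1): ref=8.0000 raw=[12.0000 8.0000 9.6000 7.2000]
After op 4 tick(1): ref=9.0000 raw=[13.5000 9.1000 10.8000 8.1000]
After op 5 tick(9): ref=18.0000 raw=[27.0000 19.0000 21.6000 16.2000]
Drift of clock 0 after op 5: 27.0000 - 18.0000 = 9.0000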